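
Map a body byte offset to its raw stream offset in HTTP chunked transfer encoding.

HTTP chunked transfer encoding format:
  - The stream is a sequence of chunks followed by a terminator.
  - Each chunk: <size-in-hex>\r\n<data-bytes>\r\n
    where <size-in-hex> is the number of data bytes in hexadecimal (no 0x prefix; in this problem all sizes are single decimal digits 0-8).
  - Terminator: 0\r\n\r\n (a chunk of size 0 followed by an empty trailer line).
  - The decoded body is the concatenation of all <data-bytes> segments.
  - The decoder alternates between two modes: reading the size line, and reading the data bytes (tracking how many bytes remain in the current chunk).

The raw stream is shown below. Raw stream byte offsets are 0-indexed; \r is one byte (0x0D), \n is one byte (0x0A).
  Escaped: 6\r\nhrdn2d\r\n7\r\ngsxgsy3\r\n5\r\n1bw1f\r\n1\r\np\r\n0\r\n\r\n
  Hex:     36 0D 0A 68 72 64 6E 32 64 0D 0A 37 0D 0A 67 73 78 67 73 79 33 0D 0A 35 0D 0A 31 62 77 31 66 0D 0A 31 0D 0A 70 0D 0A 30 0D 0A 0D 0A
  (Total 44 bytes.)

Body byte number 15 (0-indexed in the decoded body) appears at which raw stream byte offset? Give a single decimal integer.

Chunk 1: stream[0..1]='6' size=0x6=6, data at stream[3..9]='hrdn2d' -> body[0..6], body so far='hrdn2d'
Chunk 2: stream[11..12]='7' size=0x7=7, data at stream[14..21]='gsxgsy3' -> body[6..13], body so far='hrdn2dgsxgsy3'
Chunk 3: stream[23..24]='5' size=0x5=5, data at stream[26..31]='1bw1f' -> body[13..18], body so far='hrdn2dgsxgsy31bw1f'
Chunk 4: stream[33..34]='1' size=0x1=1, data at stream[36..37]='p' -> body[18..19], body so far='hrdn2dgsxgsy31bw1fp'
Chunk 5: stream[39..40]='0' size=0 (terminator). Final body='hrdn2dgsxgsy31bw1fp' (19 bytes)
Body byte 15 at stream offset 28

Answer: 28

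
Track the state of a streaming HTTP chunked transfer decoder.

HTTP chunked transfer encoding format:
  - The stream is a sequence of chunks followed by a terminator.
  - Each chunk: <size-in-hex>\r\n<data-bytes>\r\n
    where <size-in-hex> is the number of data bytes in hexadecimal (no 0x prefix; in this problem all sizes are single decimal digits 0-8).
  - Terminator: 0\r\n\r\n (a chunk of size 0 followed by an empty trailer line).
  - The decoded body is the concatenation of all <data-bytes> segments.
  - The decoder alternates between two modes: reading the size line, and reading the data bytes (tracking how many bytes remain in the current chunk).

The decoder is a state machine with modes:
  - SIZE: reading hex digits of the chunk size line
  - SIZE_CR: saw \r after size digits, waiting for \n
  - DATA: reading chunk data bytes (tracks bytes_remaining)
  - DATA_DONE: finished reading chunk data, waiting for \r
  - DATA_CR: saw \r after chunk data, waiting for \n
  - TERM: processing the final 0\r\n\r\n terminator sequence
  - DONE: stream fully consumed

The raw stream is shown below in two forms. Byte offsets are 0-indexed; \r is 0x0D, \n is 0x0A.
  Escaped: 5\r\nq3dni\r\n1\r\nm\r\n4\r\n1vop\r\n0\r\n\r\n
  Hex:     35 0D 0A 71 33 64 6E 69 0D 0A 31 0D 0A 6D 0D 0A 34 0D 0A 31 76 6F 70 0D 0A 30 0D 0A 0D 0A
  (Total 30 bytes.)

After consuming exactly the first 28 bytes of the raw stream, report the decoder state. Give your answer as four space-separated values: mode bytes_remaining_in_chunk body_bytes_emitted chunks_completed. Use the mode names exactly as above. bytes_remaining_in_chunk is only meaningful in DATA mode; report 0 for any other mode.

Byte 0 = '5': mode=SIZE remaining=0 emitted=0 chunks_done=0
Byte 1 = 0x0D: mode=SIZE_CR remaining=0 emitted=0 chunks_done=0
Byte 2 = 0x0A: mode=DATA remaining=5 emitted=0 chunks_done=0
Byte 3 = 'q': mode=DATA remaining=4 emitted=1 chunks_done=0
Byte 4 = '3': mode=DATA remaining=3 emitted=2 chunks_done=0
Byte 5 = 'd': mode=DATA remaining=2 emitted=3 chunks_done=0
Byte 6 = 'n': mode=DATA remaining=1 emitted=4 chunks_done=0
Byte 7 = 'i': mode=DATA_DONE remaining=0 emitted=5 chunks_done=0
Byte 8 = 0x0D: mode=DATA_CR remaining=0 emitted=5 chunks_done=0
Byte 9 = 0x0A: mode=SIZE remaining=0 emitted=5 chunks_done=1
Byte 10 = '1': mode=SIZE remaining=0 emitted=5 chunks_done=1
Byte 11 = 0x0D: mode=SIZE_CR remaining=0 emitted=5 chunks_done=1
Byte 12 = 0x0A: mode=DATA remaining=1 emitted=5 chunks_done=1
Byte 13 = 'm': mode=DATA_DONE remaining=0 emitted=6 chunks_done=1
Byte 14 = 0x0D: mode=DATA_CR remaining=0 emitted=6 chunks_done=1
Byte 15 = 0x0A: mode=SIZE remaining=0 emitted=6 chunks_done=2
Byte 16 = '4': mode=SIZE remaining=0 emitted=6 chunks_done=2
Byte 17 = 0x0D: mode=SIZE_CR remaining=0 emitted=6 chunks_done=2
Byte 18 = 0x0A: mode=DATA remaining=4 emitted=6 chunks_done=2
Byte 19 = '1': mode=DATA remaining=3 emitted=7 chunks_done=2
Byte 20 = 'v': mode=DATA remaining=2 emitted=8 chunks_done=2
Byte 21 = 'o': mode=DATA remaining=1 emitted=9 chunks_done=2
Byte 22 = 'p': mode=DATA_DONE remaining=0 emitted=10 chunks_done=2
Byte 23 = 0x0D: mode=DATA_CR remaining=0 emitted=10 chunks_done=2
Byte 24 = 0x0A: mode=SIZE remaining=0 emitted=10 chunks_done=3
Byte 25 = '0': mode=SIZE remaining=0 emitted=10 chunks_done=3
Byte 26 = 0x0D: mode=SIZE_CR remaining=0 emitted=10 chunks_done=3
Byte 27 = 0x0A: mode=TERM remaining=0 emitted=10 chunks_done=3

Answer: TERM 0 10 3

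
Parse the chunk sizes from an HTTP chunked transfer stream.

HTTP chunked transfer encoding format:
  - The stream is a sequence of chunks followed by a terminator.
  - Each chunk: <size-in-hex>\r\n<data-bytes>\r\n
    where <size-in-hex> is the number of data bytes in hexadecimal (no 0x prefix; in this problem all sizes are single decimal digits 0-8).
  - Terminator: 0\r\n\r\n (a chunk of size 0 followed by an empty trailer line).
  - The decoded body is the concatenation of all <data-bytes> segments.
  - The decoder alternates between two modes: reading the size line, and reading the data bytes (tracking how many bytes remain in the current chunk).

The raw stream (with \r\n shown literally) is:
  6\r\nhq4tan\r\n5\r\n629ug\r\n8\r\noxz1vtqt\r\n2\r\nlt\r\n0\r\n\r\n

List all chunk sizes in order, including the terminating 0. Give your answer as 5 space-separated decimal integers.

Answer: 6 5 8 2 0

Derivation:
Chunk 1: stream[0..1]='6' size=0x6=6, data at stream[3..9]='hq4tan' -> body[0..6], body so far='hq4tan'
Chunk 2: stream[11..12]='5' size=0x5=5, data at stream[14..19]='629ug' -> body[6..11], body so far='hq4tan629ug'
Chunk 3: stream[21..22]='8' size=0x8=8, data at stream[24..32]='oxz1vtqt' -> body[11..19], body so far='hq4tan629ugoxz1vtqt'
Chunk 4: stream[34..35]='2' size=0x2=2, data at stream[37..39]='lt' -> body[19..21], body so far='hq4tan629ugoxz1vtqtlt'
Chunk 5: stream[41..42]='0' size=0 (terminator). Final body='hq4tan629ugoxz1vtqtlt' (21 bytes)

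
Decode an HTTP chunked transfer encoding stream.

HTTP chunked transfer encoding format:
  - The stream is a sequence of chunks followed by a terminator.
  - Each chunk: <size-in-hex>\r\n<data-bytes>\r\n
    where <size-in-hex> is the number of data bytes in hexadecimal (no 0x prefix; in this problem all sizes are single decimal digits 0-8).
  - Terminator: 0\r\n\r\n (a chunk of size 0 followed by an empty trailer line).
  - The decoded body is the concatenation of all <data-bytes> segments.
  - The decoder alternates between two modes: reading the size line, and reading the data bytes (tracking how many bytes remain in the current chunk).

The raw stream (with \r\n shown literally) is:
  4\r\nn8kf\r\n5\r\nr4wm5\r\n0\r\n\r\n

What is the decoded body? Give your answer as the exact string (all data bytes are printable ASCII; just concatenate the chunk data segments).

Answer: n8kfr4wm5

Derivation:
Chunk 1: stream[0..1]='4' size=0x4=4, data at stream[3..7]='n8kf' -> body[0..4], body so far='n8kf'
Chunk 2: stream[9..10]='5' size=0x5=5, data at stream[12..17]='r4wm5' -> body[4..9], body so far='n8kfr4wm5'
Chunk 3: stream[19..20]='0' size=0 (terminator). Final body='n8kfr4wm5' (9 bytes)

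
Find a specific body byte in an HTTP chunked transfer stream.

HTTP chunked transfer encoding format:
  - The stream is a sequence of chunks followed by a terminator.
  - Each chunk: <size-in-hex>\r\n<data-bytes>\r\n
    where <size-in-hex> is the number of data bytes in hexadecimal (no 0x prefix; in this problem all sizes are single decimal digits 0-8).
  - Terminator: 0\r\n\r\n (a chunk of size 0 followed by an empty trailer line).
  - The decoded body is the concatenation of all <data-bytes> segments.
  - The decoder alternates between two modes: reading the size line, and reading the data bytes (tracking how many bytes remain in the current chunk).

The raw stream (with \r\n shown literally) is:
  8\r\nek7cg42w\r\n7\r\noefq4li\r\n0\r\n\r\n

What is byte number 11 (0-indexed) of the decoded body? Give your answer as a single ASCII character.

Chunk 1: stream[0..1]='8' size=0x8=8, data at stream[3..11]='ek7cg42w' -> body[0..8], body so far='ek7cg42w'
Chunk 2: stream[13..14]='7' size=0x7=7, data at stream[16..23]='oefq4li' -> body[8..15], body so far='ek7cg42woefq4li'
Chunk 3: stream[25..26]='0' size=0 (terminator). Final body='ek7cg42woefq4li' (15 bytes)
Body byte 11 = 'q'

Answer: q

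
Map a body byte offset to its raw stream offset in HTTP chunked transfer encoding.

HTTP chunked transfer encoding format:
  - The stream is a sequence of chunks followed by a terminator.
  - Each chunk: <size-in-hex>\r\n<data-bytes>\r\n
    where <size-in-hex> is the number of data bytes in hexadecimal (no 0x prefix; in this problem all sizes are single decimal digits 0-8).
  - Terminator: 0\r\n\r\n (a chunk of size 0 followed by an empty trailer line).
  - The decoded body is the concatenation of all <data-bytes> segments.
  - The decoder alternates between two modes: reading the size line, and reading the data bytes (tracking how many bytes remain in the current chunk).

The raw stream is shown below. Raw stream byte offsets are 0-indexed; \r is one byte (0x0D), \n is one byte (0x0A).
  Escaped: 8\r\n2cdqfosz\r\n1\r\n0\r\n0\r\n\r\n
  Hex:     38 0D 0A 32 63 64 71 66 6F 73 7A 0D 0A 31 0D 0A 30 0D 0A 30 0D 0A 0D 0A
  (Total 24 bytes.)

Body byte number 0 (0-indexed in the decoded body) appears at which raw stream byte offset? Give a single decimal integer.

Answer: 3

Derivation:
Chunk 1: stream[0..1]='8' size=0x8=8, data at stream[3..11]='2cdqfosz' -> body[0..8], body so far='2cdqfosz'
Chunk 2: stream[13..14]='1' size=0x1=1, data at stream[16..17]='0' -> body[8..9], body so far='2cdqfosz0'
Chunk 3: stream[19..20]='0' size=0 (terminator). Final body='2cdqfosz0' (9 bytes)
Body byte 0 at stream offset 3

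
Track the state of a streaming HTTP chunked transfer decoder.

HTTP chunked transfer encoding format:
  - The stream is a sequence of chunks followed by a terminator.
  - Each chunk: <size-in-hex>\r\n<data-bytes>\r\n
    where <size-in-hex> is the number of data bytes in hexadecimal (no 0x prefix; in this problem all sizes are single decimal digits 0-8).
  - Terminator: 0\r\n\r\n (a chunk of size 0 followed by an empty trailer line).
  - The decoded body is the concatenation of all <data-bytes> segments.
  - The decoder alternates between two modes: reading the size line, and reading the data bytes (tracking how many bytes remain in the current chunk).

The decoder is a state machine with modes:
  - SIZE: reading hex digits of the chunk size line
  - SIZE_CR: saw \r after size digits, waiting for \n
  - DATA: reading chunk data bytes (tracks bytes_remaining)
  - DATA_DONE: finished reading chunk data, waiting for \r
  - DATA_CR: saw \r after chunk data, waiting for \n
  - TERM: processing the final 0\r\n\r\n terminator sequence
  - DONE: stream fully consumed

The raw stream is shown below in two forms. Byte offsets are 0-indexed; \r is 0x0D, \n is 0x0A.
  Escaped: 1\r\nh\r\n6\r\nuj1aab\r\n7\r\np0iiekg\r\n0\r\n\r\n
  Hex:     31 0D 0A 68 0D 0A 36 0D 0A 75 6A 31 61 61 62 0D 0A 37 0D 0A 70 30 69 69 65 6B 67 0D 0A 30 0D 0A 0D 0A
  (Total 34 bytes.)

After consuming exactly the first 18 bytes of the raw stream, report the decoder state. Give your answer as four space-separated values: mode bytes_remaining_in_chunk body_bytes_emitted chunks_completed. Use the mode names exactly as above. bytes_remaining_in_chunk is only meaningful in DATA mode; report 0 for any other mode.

Answer: SIZE 0 7 2

Derivation:
Byte 0 = '1': mode=SIZE remaining=0 emitted=0 chunks_done=0
Byte 1 = 0x0D: mode=SIZE_CR remaining=0 emitted=0 chunks_done=0
Byte 2 = 0x0A: mode=DATA remaining=1 emitted=0 chunks_done=0
Byte 3 = 'h': mode=DATA_DONE remaining=0 emitted=1 chunks_done=0
Byte 4 = 0x0D: mode=DATA_CR remaining=0 emitted=1 chunks_done=0
Byte 5 = 0x0A: mode=SIZE remaining=0 emitted=1 chunks_done=1
Byte 6 = '6': mode=SIZE remaining=0 emitted=1 chunks_done=1
Byte 7 = 0x0D: mode=SIZE_CR remaining=0 emitted=1 chunks_done=1
Byte 8 = 0x0A: mode=DATA remaining=6 emitted=1 chunks_done=1
Byte 9 = 'u': mode=DATA remaining=5 emitted=2 chunks_done=1
Byte 10 = 'j': mode=DATA remaining=4 emitted=3 chunks_done=1
Byte 11 = '1': mode=DATA remaining=3 emitted=4 chunks_done=1
Byte 12 = 'a': mode=DATA remaining=2 emitted=5 chunks_done=1
Byte 13 = 'a': mode=DATA remaining=1 emitted=6 chunks_done=1
Byte 14 = 'b': mode=DATA_DONE remaining=0 emitted=7 chunks_done=1
Byte 15 = 0x0D: mode=DATA_CR remaining=0 emitted=7 chunks_done=1
Byte 16 = 0x0A: mode=SIZE remaining=0 emitted=7 chunks_done=2
Byte 17 = '7': mode=SIZE remaining=0 emitted=7 chunks_done=2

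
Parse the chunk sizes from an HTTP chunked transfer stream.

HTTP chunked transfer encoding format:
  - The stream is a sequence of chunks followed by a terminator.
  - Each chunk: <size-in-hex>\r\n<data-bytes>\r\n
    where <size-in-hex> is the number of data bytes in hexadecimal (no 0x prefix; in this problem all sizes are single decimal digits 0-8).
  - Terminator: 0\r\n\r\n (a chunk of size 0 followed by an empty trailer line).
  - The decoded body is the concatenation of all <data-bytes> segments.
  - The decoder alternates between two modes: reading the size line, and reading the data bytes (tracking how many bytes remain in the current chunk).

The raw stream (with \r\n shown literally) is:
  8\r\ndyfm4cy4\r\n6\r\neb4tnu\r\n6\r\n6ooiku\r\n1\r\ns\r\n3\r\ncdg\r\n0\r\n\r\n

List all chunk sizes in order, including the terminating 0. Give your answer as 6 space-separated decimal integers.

Chunk 1: stream[0..1]='8' size=0x8=8, data at stream[3..11]='dyfm4cy4' -> body[0..8], body so far='dyfm4cy4'
Chunk 2: stream[13..14]='6' size=0x6=6, data at stream[16..22]='eb4tnu' -> body[8..14], body so far='dyfm4cy4eb4tnu'
Chunk 3: stream[24..25]='6' size=0x6=6, data at stream[27..33]='6ooiku' -> body[14..20], body so far='dyfm4cy4eb4tnu6ooiku'
Chunk 4: stream[35..36]='1' size=0x1=1, data at stream[38..39]='s' -> body[20..21], body so far='dyfm4cy4eb4tnu6ooikus'
Chunk 5: stream[41..42]='3' size=0x3=3, data at stream[44..47]='cdg' -> body[21..24], body so far='dyfm4cy4eb4tnu6ooikuscdg'
Chunk 6: stream[49..50]='0' size=0 (terminator). Final body='dyfm4cy4eb4tnu6ooikuscdg' (24 bytes)

Answer: 8 6 6 1 3 0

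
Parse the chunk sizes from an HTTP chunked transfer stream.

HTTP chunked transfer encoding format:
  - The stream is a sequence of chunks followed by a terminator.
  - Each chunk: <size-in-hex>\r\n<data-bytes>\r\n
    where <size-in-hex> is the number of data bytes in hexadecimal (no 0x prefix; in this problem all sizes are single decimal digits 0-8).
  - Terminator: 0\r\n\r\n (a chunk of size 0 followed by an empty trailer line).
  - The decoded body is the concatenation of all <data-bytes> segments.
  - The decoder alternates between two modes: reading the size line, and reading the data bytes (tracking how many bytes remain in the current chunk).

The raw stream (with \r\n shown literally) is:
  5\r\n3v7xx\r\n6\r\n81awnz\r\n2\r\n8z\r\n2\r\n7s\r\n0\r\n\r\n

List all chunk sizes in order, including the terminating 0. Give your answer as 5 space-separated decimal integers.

Answer: 5 6 2 2 0

Derivation:
Chunk 1: stream[0..1]='5' size=0x5=5, data at stream[3..8]='3v7xx' -> body[0..5], body so far='3v7xx'
Chunk 2: stream[10..11]='6' size=0x6=6, data at stream[13..19]='81awnz' -> body[5..11], body so far='3v7xx81awnz'
Chunk 3: stream[21..22]='2' size=0x2=2, data at stream[24..26]='8z' -> body[11..13], body so far='3v7xx81awnz8z'
Chunk 4: stream[28..29]='2' size=0x2=2, data at stream[31..33]='7s' -> body[13..15], body so far='3v7xx81awnz8z7s'
Chunk 5: stream[35..36]='0' size=0 (terminator). Final body='3v7xx81awnz8z7s' (15 bytes)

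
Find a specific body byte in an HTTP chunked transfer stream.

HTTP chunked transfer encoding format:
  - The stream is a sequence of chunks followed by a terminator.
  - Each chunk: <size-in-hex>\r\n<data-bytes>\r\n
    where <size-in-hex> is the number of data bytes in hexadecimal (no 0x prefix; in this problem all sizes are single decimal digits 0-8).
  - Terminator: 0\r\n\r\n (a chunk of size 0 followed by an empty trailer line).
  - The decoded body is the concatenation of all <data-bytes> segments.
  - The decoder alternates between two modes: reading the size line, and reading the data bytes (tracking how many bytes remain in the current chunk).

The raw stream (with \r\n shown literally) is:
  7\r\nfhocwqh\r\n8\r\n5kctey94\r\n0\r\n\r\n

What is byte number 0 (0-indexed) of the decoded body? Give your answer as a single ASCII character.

Chunk 1: stream[0..1]='7' size=0x7=7, data at stream[3..10]='fhocwqh' -> body[0..7], body so far='fhocwqh'
Chunk 2: stream[12..13]='8' size=0x8=8, data at stream[15..23]='5kctey94' -> body[7..15], body so far='fhocwqh5kctey94'
Chunk 3: stream[25..26]='0' size=0 (terminator). Final body='fhocwqh5kctey94' (15 bytes)
Body byte 0 = 'f'

Answer: f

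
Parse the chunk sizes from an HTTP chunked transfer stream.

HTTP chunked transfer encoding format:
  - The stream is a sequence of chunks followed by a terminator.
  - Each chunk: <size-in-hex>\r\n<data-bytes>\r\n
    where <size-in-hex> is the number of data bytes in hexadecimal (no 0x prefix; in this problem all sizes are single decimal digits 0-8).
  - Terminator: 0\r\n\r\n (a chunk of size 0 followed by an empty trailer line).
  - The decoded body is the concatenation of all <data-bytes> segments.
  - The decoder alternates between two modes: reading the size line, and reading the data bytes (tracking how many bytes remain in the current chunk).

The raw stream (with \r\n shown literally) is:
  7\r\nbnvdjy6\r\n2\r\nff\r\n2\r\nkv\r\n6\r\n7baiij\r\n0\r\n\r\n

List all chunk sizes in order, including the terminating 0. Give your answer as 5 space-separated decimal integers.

Chunk 1: stream[0..1]='7' size=0x7=7, data at stream[3..10]='bnvdjy6' -> body[0..7], body so far='bnvdjy6'
Chunk 2: stream[12..13]='2' size=0x2=2, data at stream[15..17]='ff' -> body[7..9], body so far='bnvdjy6ff'
Chunk 3: stream[19..20]='2' size=0x2=2, data at stream[22..24]='kv' -> body[9..11], body so far='bnvdjy6ffkv'
Chunk 4: stream[26..27]='6' size=0x6=6, data at stream[29..35]='7baiij' -> body[11..17], body so far='bnvdjy6ffkv7baiij'
Chunk 5: stream[37..38]='0' size=0 (terminator). Final body='bnvdjy6ffkv7baiij' (17 bytes)

Answer: 7 2 2 6 0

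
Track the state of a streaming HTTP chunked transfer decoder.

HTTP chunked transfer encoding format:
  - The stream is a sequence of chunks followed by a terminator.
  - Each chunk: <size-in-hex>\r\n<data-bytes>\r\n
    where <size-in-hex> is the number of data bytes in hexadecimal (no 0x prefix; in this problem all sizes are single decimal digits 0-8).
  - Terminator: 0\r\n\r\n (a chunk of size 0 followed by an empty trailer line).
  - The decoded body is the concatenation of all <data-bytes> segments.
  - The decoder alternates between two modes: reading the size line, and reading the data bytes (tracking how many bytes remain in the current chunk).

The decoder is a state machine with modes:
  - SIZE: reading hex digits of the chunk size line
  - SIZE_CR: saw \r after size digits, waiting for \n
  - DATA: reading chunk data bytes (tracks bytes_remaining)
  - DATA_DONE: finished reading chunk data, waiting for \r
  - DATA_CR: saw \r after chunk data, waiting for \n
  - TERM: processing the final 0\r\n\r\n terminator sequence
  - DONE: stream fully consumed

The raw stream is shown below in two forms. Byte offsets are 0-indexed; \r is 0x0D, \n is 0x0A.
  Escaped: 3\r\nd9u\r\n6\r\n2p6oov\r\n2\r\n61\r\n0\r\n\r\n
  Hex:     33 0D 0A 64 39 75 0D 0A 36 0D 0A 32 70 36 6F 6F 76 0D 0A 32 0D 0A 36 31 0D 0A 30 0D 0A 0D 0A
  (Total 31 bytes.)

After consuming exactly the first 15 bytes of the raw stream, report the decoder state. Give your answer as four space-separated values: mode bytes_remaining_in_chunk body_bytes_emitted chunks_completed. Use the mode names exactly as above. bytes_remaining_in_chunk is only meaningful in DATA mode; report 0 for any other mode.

Byte 0 = '3': mode=SIZE remaining=0 emitted=0 chunks_done=0
Byte 1 = 0x0D: mode=SIZE_CR remaining=0 emitted=0 chunks_done=0
Byte 2 = 0x0A: mode=DATA remaining=3 emitted=0 chunks_done=0
Byte 3 = 'd': mode=DATA remaining=2 emitted=1 chunks_done=0
Byte 4 = '9': mode=DATA remaining=1 emitted=2 chunks_done=0
Byte 5 = 'u': mode=DATA_DONE remaining=0 emitted=3 chunks_done=0
Byte 6 = 0x0D: mode=DATA_CR remaining=0 emitted=3 chunks_done=0
Byte 7 = 0x0A: mode=SIZE remaining=0 emitted=3 chunks_done=1
Byte 8 = '6': mode=SIZE remaining=0 emitted=3 chunks_done=1
Byte 9 = 0x0D: mode=SIZE_CR remaining=0 emitted=3 chunks_done=1
Byte 10 = 0x0A: mode=DATA remaining=6 emitted=3 chunks_done=1
Byte 11 = '2': mode=DATA remaining=5 emitted=4 chunks_done=1
Byte 12 = 'p': mode=DATA remaining=4 emitted=5 chunks_done=1
Byte 13 = '6': mode=DATA remaining=3 emitted=6 chunks_done=1
Byte 14 = 'o': mode=DATA remaining=2 emitted=7 chunks_done=1

Answer: DATA 2 7 1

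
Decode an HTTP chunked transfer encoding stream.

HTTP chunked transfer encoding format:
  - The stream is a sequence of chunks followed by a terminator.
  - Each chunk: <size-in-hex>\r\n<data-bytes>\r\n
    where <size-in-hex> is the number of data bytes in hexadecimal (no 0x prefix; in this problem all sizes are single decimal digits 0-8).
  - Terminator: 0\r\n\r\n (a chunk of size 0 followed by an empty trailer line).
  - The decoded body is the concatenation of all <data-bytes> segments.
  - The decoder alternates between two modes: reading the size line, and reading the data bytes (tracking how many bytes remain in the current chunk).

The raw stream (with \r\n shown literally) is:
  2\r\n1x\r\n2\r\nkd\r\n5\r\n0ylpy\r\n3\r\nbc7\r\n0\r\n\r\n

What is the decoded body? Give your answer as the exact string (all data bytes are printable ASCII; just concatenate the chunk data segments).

Answer: 1xkd0ylpybc7

Derivation:
Chunk 1: stream[0..1]='2' size=0x2=2, data at stream[3..5]='1x' -> body[0..2], body so far='1x'
Chunk 2: stream[7..8]='2' size=0x2=2, data at stream[10..12]='kd' -> body[2..4], body so far='1xkd'
Chunk 3: stream[14..15]='5' size=0x5=5, data at stream[17..22]='0ylpy' -> body[4..9], body so far='1xkd0ylpy'
Chunk 4: stream[24..25]='3' size=0x3=3, data at stream[27..30]='bc7' -> body[9..12], body so far='1xkd0ylpybc7'
Chunk 5: stream[32..33]='0' size=0 (terminator). Final body='1xkd0ylpybc7' (12 bytes)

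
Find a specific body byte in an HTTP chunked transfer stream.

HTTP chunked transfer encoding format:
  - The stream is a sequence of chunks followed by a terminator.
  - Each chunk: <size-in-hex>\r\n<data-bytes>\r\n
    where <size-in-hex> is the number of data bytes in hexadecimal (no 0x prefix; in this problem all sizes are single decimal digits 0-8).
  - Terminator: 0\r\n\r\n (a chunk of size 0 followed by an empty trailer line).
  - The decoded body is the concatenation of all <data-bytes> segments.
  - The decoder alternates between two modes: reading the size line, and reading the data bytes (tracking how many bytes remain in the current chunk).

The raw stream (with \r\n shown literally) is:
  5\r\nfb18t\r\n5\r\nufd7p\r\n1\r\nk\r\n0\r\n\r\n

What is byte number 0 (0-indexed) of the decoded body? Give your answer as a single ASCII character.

Answer: f

Derivation:
Chunk 1: stream[0..1]='5' size=0x5=5, data at stream[3..8]='fb18t' -> body[0..5], body so far='fb18t'
Chunk 2: stream[10..11]='5' size=0x5=5, data at stream[13..18]='ufd7p' -> body[5..10], body so far='fb18tufd7p'
Chunk 3: stream[20..21]='1' size=0x1=1, data at stream[23..24]='k' -> body[10..11], body so far='fb18tufd7pk'
Chunk 4: stream[26..27]='0' size=0 (terminator). Final body='fb18tufd7pk' (11 bytes)
Body byte 0 = 'f'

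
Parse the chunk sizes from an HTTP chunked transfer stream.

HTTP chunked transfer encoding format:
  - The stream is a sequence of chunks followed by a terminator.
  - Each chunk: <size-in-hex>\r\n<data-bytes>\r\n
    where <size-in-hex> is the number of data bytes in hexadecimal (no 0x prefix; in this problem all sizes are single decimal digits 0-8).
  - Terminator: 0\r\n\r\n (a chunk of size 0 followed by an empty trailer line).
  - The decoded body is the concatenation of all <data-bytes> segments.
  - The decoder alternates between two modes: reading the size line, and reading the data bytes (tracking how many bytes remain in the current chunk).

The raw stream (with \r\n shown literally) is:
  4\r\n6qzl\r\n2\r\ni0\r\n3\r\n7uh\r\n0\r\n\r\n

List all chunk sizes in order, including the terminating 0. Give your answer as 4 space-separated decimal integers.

Answer: 4 2 3 0

Derivation:
Chunk 1: stream[0..1]='4' size=0x4=4, data at stream[3..7]='6qzl' -> body[0..4], body so far='6qzl'
Chunk 2: stream[9..10]='2' size=0x2=2, data at stream[12..14]='i0' -> body[4..6], body so far='6qzli0'
Chunk 3: stream[16..17]='3' size=0x3=3, data at stream[19..22]='7uh' -> body[6..9], body so far='6qzli07uh'
Chunk 4: stream[24..25]='0' size=0 (terminator). Final body='6qzli07uh' (9 bytes)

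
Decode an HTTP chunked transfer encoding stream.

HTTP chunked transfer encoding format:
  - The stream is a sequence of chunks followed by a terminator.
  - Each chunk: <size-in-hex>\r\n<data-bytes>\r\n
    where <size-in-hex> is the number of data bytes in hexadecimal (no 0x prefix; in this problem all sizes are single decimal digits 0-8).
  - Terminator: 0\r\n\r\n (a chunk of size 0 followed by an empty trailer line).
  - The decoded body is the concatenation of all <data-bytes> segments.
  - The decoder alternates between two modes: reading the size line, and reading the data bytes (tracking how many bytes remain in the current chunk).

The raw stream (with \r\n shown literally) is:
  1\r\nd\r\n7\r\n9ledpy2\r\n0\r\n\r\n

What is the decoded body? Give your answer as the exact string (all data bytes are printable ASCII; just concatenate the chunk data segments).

Answer: d9ledpy2

Derivation:
Chunk 1: stream[0..1]='1' size=0x1=1, data at stream[3..4]='d' -> body[0..1], body so far='d'
Chunk 2: stream[6..7]='7' size=0x7=7, data at stream[9..16]='9ledpy2' -> body[1..8], body so far='d9ledpy2'
Chunk 3: stream[18..19]='0' size=0 (terminator). Final body='d9ledpy2' (8 bytes)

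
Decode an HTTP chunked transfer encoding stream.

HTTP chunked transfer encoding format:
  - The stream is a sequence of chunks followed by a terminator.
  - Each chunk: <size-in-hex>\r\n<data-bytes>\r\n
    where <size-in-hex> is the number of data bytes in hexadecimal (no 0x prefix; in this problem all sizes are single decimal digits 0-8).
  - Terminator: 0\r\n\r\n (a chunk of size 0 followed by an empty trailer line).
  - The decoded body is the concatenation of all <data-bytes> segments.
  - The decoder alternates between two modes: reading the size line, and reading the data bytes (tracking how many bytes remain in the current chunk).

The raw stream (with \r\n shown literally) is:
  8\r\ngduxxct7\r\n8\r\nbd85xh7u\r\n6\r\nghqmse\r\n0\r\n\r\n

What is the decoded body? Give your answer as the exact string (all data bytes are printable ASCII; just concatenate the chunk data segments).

Answer: gduxxct7bd85xh7ughqmse

Derivation:
Chunk 1: stream[0..1]='8' size=0x8=8, data at stream[3..11]='gduxxct7' -> body[0..8], body so far='gduxxct7'
Chunk 2: stream[13..14]='8' size=0x8=8, data at stream[16..24]='bd85xh7u' -> body[8..16], body so far='gduxxct7bd85xh7u'
Chunk 3: stream[26..27]='6' size=0x6=6, data at stream[29..35]='ghqmse' -> body[16..22], body so far='gduxxct7bd85xh7ughqmse'
Chunk 4: stream[37..38]='0' size=0 (terminator). Final body='gduxxct7bd85xh7ughqmse' (22 bytes)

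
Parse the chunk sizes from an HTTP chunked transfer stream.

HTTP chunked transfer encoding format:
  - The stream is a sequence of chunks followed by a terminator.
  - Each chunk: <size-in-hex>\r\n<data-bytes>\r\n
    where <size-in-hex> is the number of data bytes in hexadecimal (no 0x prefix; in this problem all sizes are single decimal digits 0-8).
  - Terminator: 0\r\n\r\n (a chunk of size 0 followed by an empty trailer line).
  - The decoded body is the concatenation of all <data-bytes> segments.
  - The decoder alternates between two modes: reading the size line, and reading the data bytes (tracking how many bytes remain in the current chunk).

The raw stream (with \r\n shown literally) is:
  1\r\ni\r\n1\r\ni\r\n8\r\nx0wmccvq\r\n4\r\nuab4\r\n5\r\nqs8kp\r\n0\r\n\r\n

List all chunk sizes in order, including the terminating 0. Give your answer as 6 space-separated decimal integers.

Chunk 1: stream[0..1]='1' size=0x1=1, data at stream[3..4]='i' -> body[0..1], body so far='i'
Chunk 2: stream[6..7]='1' size=0x1=1, data at stream[9..10]='i' -> body[1..2], body so far='ii'
Chunk 3: stream[12..13]='8' size=0x8=8, data at stream[15..23]='x0wmccvq' -> body[2..10], body so far='iix0wmccvq'
Chunk 4: stream[25..26]='4' size=0x4=4, data at stream[28..32]='uab4' -> body[10..14], body so far='iix0wmccvquab4'
Chunk 5: stream[34..35]='5' size=0x5=5, data at stream[37..42]='qs8kp' -> body[14..19], body so far='iix0wmccvquab4qs8kp'
Chunk 6: stream[44..45]='0' size=0 (terminator). Final body='iix0wmccvquab4qs8kp' (19 bytes)

Answer: 1 1 8 4 5 0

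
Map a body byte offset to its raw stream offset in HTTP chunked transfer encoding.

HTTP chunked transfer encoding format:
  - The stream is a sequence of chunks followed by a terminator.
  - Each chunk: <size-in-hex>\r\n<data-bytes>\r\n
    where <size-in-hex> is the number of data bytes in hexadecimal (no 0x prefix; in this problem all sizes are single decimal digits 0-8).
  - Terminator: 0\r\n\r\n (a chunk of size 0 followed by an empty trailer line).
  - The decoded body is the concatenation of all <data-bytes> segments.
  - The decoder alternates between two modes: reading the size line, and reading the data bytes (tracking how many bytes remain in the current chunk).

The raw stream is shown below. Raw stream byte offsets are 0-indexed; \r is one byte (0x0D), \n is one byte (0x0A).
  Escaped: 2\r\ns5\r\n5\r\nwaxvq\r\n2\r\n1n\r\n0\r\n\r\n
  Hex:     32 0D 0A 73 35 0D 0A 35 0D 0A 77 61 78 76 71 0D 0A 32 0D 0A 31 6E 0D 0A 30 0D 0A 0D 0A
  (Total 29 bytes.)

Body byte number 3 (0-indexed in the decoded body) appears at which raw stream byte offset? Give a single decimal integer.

Answer: 11

Derivation:
Chunk 1: stream[0..1]='2' size=0x2=2, data at stream[3..5]='s5' -> body[0..2], body so far='s5'
Chunk 2: stream[7..8]='5' size=0x5=5, data at stream[10..15]='waxvq' -> body[2..7], body so far='s5waxvq'
Chunk 3: stream[17..18]='2' size=0x2=2, data at stream[20..22]='1n' -> body[7..9], body so far='s5waxvq1n'
Chunk 4: stream[24..25]='0' size=0 (terminator). Final body='s5waxvq1n' (9 bytes)
Body byte 3 at stream offset 11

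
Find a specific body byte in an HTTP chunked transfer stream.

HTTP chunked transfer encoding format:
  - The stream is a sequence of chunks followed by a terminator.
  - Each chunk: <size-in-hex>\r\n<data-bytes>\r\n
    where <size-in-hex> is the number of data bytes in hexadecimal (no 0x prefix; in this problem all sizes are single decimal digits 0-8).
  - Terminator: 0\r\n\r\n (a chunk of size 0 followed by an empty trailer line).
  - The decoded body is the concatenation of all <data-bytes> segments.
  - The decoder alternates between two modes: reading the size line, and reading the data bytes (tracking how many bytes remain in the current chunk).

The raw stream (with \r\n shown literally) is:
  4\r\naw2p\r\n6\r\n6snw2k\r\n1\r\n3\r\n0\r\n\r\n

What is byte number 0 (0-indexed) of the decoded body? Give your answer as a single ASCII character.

Chunk 1: stream[0..1]='4' size=0x4=4, data at stream[3..7]='aw2p' -> body[0..4], body so far='aw2p'
Chunk 2: stream[9..10]='6' size=0x6=6, data at stream[12..18]='6snw2k' -> body[4..10], body so far='aw2p6snw2k'
Chunk 3: stream[20..21]='1' size=0x1=1, data at stream[23..24]='3' -> body[10..11], body so far='aw2p6snw2k3'
Chunk 4: stream[26..27]='0' size=0 (terminator). Final body='aw2p6snw2k3' (11 bytes)
Body byte 0 = 'a'

Answer: a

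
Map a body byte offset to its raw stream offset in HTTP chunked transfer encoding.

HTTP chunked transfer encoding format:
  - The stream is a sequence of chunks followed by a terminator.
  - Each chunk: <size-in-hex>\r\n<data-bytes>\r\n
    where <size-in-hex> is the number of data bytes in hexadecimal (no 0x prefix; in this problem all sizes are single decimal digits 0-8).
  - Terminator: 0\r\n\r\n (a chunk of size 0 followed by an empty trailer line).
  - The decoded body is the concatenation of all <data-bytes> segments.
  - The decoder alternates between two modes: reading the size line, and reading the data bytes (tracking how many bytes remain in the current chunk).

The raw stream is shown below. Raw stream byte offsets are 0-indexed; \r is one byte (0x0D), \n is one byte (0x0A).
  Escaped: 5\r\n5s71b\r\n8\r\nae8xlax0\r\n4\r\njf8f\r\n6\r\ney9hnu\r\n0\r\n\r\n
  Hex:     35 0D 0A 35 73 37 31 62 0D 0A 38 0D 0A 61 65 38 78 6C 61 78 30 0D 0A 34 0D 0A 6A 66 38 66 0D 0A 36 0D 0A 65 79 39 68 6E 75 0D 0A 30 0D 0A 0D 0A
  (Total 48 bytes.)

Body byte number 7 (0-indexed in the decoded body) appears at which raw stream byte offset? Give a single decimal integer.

Chunk 1: stream[0..1]='5' size=0x5=5, data at stream[3..8]='5s71b' -> body[0..5], body so far='5s71b'
Chunk 2: stream[10..11]='8' size=0x8=8, data at stream[13..21]='ae8xlax0' -> body[5..13], body so far='5s71bae8xlax0'
Chunk 3: stream[23..24]='4' size=0x4=4, data at stream[26..30]='jf8f' -> body[13..17], body so far='5s71bae8xlax0jf8f'
Chunk 4: stream[32..33]='6' size=0x6=6, data at stream[35..41]='ey9hnu' -> body[17..23], body so far='5s71bae8xlax0jf8fey9hnu'
Chunk 5: stream[43..44]='0' size=0 (terminator). Final body='5s71bae8xlax0jf8fey9hnu' (23 bytes)
Body byte 7 at stream offset 15

Answer: 15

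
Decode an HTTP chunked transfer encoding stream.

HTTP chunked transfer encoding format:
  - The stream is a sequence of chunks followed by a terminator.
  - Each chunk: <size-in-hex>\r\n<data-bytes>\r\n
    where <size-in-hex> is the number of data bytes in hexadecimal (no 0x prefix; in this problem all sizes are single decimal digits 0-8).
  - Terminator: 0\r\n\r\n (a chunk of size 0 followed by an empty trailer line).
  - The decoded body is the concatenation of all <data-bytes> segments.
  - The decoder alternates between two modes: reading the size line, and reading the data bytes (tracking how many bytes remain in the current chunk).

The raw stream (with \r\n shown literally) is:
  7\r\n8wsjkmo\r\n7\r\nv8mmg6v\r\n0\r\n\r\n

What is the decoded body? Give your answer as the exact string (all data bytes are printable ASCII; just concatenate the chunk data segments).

Answer: 8wsjkmov8mmg6v

Derivation:
Chunk 1: stream[0..1]='7' size=0x7=7, data at stream[3..10]='8wsjkmo' -> body[0..7], body so far='8wsjkmo'
Chunk 2: stream[12..13]='7' size=0x7=7, data at stream[15..22]='v8mmg6v' -> body[7..14], body so far='8wsjkmov8mmg6v'
Chunk 3: stream[24..25]='0' size=0 (terminator). Final body='8wsjkmov8mmg6v' (14 bytes)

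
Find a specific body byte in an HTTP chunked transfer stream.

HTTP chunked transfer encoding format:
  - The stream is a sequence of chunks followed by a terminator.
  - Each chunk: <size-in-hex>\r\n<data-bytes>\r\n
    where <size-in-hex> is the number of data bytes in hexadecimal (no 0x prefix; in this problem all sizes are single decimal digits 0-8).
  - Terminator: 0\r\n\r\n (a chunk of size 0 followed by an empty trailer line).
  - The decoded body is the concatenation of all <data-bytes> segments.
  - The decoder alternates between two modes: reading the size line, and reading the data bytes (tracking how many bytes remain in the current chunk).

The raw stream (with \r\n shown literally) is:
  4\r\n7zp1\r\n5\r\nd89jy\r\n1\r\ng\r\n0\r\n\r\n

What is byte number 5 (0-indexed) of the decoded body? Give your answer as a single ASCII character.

Chunk 1: stream[0..1]='4' size=0x4=4, data at stream[3..7]='7zp1' -> body[0..4], body so far='7zp1'
Chunk 2: stream[9..10]='5' size=0x5=5, data at stream[12..17]='d89jy' -> body[4..9], body so far='7zp1d89jy'
Chunk 3: stream[19..20]='1' size=0x1=1, data at stream[22..23]='g' -> body[9..10], body so far='7zp1d89jyg'
Chunk 4: stream[25..26]='0' size=0 (terminator). Final body='7zp1d89jyg' (10 bytes)
Body byte 5 = '8'

Answer: 8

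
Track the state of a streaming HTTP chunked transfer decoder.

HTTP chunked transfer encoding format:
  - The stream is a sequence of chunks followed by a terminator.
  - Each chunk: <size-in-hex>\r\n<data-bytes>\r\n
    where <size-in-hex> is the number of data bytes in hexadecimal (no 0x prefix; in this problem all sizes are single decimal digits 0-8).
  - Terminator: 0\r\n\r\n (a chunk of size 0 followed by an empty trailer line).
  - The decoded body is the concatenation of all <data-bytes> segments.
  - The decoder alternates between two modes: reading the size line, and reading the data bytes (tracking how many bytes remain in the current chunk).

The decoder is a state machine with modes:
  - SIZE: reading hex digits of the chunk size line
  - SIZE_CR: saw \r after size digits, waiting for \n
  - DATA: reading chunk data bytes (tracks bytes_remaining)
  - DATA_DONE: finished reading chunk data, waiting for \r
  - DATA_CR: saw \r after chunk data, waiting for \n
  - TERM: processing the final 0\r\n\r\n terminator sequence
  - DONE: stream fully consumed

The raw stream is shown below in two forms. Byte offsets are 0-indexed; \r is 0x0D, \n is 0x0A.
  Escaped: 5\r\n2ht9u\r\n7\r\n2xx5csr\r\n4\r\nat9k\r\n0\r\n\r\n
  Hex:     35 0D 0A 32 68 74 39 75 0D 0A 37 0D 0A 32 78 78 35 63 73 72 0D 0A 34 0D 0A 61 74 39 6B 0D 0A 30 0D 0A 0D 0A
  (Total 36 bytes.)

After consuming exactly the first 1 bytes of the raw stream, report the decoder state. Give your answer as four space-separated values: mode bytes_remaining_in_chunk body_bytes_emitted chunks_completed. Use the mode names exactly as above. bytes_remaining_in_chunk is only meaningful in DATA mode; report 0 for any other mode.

Byte 0 = '5': mode=SIZE remaining=0 emitted=0 chunks_done=0

Answer: SIZE 0 0 0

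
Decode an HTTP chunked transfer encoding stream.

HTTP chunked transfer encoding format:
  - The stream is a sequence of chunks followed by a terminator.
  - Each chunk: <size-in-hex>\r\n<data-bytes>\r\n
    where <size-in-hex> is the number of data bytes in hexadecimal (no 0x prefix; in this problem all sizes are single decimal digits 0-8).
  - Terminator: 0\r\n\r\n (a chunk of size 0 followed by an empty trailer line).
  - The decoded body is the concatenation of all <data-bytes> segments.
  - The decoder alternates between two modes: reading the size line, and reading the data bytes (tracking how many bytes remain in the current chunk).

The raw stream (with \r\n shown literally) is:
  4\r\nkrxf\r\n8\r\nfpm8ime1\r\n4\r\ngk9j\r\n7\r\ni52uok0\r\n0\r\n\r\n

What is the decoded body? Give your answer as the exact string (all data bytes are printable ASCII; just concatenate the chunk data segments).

Chunk 1: stream[0..1]='4' size=0x4=4, data at stream[3..7]='krxf' -> body[0..4], body so far='krxf'
Chunk 2: stream[9..10]='8' size=0x8=8, data at stream[12..20]='fpm8ime1' -> body[4..12], body so far='krxffpm8ime1'
Chunk 3: stream[22..23]='4' size=0x4=4, data at stream[25..29]='gk9j' -> body[12..16], body so far='krxffpm8ime1gk9j'
Chunk 4: stream[31..32]='7' size=0x7=7, data at stream[34..41]='i52uok0' -> body[16..23], body so far='krxffpm8ime1gk9ji52uok0'
Chunk 5: stream[43..44]='0' size=0 (terminator). Final body='krxffpm8ime1gk9ji52uok0' (23 bytes)

Answer: krxffpm8ime1gk9ji52uok0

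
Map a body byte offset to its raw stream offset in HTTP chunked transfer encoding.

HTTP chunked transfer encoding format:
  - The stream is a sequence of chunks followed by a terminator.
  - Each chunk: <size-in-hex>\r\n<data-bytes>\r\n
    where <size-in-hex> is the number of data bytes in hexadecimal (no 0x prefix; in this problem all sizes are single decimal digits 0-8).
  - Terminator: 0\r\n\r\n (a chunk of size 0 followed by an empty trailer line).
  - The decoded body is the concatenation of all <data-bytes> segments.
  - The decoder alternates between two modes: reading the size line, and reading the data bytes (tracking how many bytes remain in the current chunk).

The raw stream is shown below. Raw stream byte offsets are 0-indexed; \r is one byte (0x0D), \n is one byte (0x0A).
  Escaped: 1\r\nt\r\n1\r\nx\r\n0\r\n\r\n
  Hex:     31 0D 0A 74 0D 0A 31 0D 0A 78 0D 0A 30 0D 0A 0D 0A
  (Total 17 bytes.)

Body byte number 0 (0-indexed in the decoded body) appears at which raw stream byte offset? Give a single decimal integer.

Chunk 1: stream[0..1]='1' size=0x1=1, data at stream[3..4]='t' -> body[0..1], body so far='t'
Chunk 2: stream[6..7]='1' size=0x1=1, data at stream[9..10]='x' -> body[1..2], body so far='tx'
Chunk 3: stream[12..13]='0' size=0 (terminator). Final body='tx' (2 bytes)
Body byte 0 at stream offset 3

Answer: 3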